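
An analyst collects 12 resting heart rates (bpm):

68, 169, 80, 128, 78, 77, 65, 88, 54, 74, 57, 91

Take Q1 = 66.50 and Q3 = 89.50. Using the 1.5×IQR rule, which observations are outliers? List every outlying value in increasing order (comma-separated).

128, 169

IQR = Q3 − Q1 = 89.50 − 66.50 = 23.00.
Lower fence = Q1 − 1.5·IQR = 66.50 − 34.50 = 32.00.
Upper fence = Q3 + 1.5·IQR = 89.50 + 34.50 = 124.00.
128 > 124.00 → outlier.
169 > 124.00 → outlier.
All remaining values lie within [32.00, 124.00].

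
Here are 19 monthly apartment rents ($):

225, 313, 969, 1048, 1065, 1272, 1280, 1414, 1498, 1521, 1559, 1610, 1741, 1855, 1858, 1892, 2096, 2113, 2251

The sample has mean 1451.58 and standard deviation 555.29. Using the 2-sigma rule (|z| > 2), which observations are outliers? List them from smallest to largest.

225, 313

Cutoffs at x̄ ± 2s: 1451.58 ± 2·555.29 = [341.00, 2562.16].
225: z = -2.21, |z| > 2 → outlier.
313: z = -2.05, |z| > 2 → outlier.
Every other value lies within [341.00, 2562.16].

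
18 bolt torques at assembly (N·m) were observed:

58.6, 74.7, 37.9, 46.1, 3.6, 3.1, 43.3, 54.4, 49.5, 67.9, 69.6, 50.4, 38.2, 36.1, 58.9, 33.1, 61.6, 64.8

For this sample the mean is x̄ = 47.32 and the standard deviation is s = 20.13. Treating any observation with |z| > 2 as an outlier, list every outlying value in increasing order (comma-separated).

3.1, 3.6

Cutoffs at x̄ ± 2s: 47.32 ± 2·20.13 = [7.06, 87.58].
3.1: z = -2.20, |z| > 2 → outlier.
3.6: z = -2.17, |z| > 2 → outlier.
Every other value lies within [7.06, 87.58].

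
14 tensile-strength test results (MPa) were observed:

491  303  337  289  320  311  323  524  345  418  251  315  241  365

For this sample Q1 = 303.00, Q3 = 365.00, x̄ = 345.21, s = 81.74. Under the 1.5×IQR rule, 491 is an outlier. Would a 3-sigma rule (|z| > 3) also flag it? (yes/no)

z = (491 − 345.21) / 81.74 = 1.78.
|z| = 1.78 ≤ 3.

no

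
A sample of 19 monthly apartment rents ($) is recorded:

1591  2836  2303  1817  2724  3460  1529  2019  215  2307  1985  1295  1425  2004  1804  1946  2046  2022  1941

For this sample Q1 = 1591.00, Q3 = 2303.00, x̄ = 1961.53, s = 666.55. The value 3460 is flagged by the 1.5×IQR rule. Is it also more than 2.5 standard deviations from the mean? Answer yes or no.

no

z = (3460 − 1961.53) / 666.55 = 2.25.
|z| = 2.25 ≤ 2.5.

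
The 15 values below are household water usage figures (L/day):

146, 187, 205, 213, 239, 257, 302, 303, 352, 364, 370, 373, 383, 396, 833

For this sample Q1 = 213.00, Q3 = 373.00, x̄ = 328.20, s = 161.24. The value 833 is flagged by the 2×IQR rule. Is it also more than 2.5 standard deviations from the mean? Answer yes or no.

yes

z = (833 − 328.20) / 161.24 = 3.13.
|z| = 3.13 > 2.5.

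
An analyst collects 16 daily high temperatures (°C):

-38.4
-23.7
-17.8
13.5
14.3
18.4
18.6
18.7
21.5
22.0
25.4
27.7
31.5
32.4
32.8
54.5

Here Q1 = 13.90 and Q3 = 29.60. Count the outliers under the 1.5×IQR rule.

IQR = 15.70; fences at 13.90 − 23.55 = -9.65 and 29.60 + 23.55 = 53.15.
Outside the cutoffs: -38.4, -23.7, -17.8, 54.5.

4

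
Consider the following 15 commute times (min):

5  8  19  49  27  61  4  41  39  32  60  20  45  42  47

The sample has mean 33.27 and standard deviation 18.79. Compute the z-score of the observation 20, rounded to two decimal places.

-0.71

z = (20 − 33.27) / 18.79 = -0.71.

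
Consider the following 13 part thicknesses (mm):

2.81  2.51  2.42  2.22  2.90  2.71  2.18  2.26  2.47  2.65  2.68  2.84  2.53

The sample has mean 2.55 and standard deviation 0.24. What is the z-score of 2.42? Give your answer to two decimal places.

-0.54

z = (2.42 − 2.55) / 0.24 = -0.54.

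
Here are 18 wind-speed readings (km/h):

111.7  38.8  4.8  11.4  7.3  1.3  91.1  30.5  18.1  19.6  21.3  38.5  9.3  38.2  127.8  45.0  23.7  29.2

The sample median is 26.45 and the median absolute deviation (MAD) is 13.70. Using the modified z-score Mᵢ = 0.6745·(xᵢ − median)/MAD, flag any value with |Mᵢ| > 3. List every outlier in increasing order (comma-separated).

|Mᵢ| > 3 ⇔ |xᵢ − 26.45| > 3·13.70/0.6745 = 60.93.
So outliers lie outside [-34.48, 87.38].
91.1: M = 3.18 → outlier.
111.7: M = 4.20 → outlier.
127.8: M = 4.99 → outlier.

91.1, 111.7, 127.8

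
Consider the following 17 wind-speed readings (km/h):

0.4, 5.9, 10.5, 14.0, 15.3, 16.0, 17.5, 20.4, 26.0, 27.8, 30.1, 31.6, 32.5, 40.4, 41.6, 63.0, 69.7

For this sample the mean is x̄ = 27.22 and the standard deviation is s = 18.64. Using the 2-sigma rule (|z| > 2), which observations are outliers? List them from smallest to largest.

69.7

Cutoffs at x̄ ± 2s: 27.22 ± 2·18.64 = [-10.06, 64.50].
69.7: z = 2.28, |z| > 2 → outlier.
Every other value lies within [-10.06, 64.50].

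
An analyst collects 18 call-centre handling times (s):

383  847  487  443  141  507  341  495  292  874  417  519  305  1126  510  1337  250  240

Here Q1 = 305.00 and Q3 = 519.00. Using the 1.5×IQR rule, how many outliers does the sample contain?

IQR = 214.00; fences at 305.00 − 321.00 = -16.00 and 519.00 + 321.00 = 840.00.
Outside the cutoffs: 847, 874, 1126, 1337.

4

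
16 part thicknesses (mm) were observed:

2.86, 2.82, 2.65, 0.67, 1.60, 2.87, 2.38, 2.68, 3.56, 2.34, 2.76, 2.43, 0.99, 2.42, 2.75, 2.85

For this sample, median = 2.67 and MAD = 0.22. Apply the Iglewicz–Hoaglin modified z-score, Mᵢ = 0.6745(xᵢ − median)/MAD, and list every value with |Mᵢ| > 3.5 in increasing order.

|Mᵢ| > 3.5 ⇔ |xᵢ − 2.67| > 3.5·0.22/0.6745 = 1.14.
So outliers lie outside [1.53, 3.81].
0.67: M = -6.13 → outlier.
0.99: M = -5.15 → outlier.

0.67, 0.99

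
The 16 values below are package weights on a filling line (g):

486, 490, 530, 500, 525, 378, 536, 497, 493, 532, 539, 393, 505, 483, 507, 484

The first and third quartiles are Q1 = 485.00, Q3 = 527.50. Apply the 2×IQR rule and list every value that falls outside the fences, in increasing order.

IQR = Q3 − Q1 = 527.50 − 485.00 = 42.50.
Lower fence = Q1 − 2·IQR = 485.00 − 85.00 = 400.00.
Upper fence = Q3 + 2·IQR = 527.50 + 85.00 = 612.50.
378 < 400.00 → outlier.
393 < 400.00 → outlier.
All remaining values lie within [400.00, 612.50].

378, 393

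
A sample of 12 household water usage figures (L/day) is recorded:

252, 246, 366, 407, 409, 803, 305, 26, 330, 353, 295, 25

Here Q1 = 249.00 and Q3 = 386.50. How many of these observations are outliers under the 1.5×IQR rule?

IQR = 137.50; fences at 249.00 − 206.25 = 42.75 and 386.50 + 206.25 = 592.75.
Outside the cutoffs: 25, 26, 803.

3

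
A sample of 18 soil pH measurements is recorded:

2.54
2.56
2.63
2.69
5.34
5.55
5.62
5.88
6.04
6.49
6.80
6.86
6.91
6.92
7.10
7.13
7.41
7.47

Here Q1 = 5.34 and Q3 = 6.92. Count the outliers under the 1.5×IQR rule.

4

IQR = 1.58; fences at 5.34 − 2.37 = 2.97 and 6.92 + 2.37 = 9.29.
Outside the cutoffs: 2.54, 2.56, 2.63, 2.69.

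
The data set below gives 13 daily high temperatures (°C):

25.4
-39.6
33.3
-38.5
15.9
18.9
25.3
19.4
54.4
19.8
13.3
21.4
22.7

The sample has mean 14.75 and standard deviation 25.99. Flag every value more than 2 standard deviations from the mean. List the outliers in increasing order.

Cutoffs at x̄ ± 2s: 14.75 ± 2·25.99 = [-37.23, 66.73].
-39.6: z = -2.09, |z| > 2 → outlier.
-38.5: z = -2.05, |z| > 2 → outlier.
Every other value lies within [-37.23, 66.73].

-39.6, -38.5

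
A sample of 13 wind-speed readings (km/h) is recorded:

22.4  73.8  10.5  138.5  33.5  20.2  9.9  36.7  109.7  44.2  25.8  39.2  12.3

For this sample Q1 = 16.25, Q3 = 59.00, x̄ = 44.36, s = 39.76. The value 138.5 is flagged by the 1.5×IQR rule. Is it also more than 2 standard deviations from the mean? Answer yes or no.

yes

z = (138.5 − 44.36) / 39.76 = 2.37.
|z| = 2.37 > 2.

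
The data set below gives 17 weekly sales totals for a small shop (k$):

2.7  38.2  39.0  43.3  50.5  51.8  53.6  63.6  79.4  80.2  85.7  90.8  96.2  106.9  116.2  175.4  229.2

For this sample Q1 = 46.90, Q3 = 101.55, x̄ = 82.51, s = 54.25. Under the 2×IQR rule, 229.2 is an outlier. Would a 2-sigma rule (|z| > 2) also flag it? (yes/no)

yes

z = (229.2 − 82.51) / 54.25 = 2.70.
|z| = 2.70 > 2.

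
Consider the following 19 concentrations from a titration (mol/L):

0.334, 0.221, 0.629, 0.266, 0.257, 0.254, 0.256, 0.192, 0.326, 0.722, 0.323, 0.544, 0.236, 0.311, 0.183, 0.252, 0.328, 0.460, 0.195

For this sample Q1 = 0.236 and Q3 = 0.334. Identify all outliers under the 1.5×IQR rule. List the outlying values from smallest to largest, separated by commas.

0.544, 0.629, 0.722

IQR = Q3 − Q1 = 0.334 − 0.236 = 0.098.
Lower fence = Q1 − 1.5·IQR = 0.236 − 0.147 = 0.089.
Upper fence = Q3 + 1.5·IQR = 0.334 + 0.147 = 0.481.
0.544 > 0.481 → outlier.
0.629 > 0.481 → outlier.
0.722 > 0.481 → outlier.
All remaining values lie within [0.089, 0.481].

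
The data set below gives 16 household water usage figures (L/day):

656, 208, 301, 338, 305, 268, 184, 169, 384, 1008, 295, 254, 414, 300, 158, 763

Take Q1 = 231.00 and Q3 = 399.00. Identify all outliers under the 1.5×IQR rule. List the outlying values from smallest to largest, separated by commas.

656, 763, 1008

IQR = Q3 − Q1 = 399.00 − 231.00 = 168.00.
Lower fence = Q1 − 1.5·IQR = 231.00 − 252.00 = -21.00.
Upper fence = Q3 + 1.5·IQR = 399.00 + 252.00 = 651.00.
656 > 651.00 → outlier.
763 > 651.00 → outlier.
1008 > 651.00 → outlier.
All remaining values lie within [-21.00, 651.00].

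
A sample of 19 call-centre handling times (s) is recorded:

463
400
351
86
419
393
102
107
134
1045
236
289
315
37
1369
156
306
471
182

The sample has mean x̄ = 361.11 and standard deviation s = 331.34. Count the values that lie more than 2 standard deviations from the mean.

2

Cutoffs: x̄ ± 2s = [-301.57, 1023.79].
Outside the cutoffs: 1045, 1369.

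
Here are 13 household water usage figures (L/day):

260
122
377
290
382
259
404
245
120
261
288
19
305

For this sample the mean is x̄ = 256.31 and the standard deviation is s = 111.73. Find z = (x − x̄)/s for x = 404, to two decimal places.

1.32

z = (404 − 256.31) / 111.73 = 1.32.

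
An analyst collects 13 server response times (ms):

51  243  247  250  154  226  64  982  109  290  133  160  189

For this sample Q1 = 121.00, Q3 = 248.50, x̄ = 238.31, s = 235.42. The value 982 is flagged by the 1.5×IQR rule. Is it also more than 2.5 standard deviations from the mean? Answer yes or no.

z = (982 − 238.31) / 235.42 = 3.16.
|z| = 3.16 > 2.5.

yes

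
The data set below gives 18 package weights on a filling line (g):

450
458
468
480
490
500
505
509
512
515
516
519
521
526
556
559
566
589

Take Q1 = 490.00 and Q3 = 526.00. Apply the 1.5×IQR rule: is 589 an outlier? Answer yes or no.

IQR = Q3 − Q1 = 526.00 − 490.00 = 36.00.
Lower fence = Q1 − 1.5·IQR = 490.00 − 54.00 = 436.00.
Upper fence = Q3 + 1.5·IQR = 526.00 + 54.00 = 580.00.
589 lies above the upper fence.

yes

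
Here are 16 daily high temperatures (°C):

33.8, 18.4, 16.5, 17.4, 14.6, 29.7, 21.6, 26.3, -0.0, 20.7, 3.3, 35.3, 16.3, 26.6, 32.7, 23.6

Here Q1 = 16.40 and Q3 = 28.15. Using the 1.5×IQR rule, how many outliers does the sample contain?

IQR = 11.75; fences at 16.40 − 17.625 = -1.225 and 28.15 + 17.625 = 45.775.
Every value lies within the cutoffs.

0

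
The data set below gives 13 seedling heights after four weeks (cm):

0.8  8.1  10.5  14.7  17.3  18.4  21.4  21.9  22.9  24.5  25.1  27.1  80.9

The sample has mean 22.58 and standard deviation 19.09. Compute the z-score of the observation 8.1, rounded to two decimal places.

z = (8.1 − 22.58) / 19.09 = -0.76.

-0.76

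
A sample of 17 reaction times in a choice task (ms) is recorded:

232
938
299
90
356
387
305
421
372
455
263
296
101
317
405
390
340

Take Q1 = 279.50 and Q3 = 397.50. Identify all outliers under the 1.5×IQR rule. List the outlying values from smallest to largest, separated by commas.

IQR = Q3 − Q1 = 397.50 − 279.50 = 118.00.
Lower fence = Q1 − 1.5·IQR = 279.50 − 177.00 = 102.50.
Upper fence = Q3 + 1.5·IQR = 397.50 + 177.00 = 574.50.
90 < 102.50 → outlier.
101 < 102.50 → outlier.
938 > 574.50 → outlier.
All remaining values lie within [102.50, 574.50].

90, 101, 938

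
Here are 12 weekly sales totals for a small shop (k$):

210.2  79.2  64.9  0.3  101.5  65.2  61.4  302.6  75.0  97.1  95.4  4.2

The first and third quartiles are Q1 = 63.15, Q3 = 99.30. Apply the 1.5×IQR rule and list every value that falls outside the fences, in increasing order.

IQR = Q3 − Q1 = 99.30 − 63.15 = 36.15.
Lower fence = Q1 − 1.5·IQR = 63.15 − 54.225 = 8.925.
Upper fence = Q3 + 1.5·IQR = 99.30 + 54.225 = 153.525.
0.3 < 8.925 → outlier.
4.2 < 8.925 → outlier.
210.2 > 153.525 → outlier.
302.6 > 153.525 → outlier.
All remaining values lie within [8.925, 153.525].

0.3, 4.2, 210.2, 302.6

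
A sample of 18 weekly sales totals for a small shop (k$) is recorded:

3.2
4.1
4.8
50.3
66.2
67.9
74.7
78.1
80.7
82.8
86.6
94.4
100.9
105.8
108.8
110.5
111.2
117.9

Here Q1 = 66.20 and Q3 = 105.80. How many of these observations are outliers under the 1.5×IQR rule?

3

IQR = 39.60; fences at 66.20 − 59.40 = 6.80 and 105.80 + 59.40 = 165.20.
Outside the cutoffs: 3.2, 4.1, 4.8.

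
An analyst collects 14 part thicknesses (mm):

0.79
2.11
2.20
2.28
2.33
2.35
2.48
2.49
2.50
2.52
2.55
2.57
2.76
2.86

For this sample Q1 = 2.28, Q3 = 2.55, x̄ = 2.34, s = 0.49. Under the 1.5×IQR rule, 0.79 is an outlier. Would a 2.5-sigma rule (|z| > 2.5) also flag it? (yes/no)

yes

z = (0.79 − 2.34) / 0.49 = -3.16.
|z| = 3.16 > 2.5.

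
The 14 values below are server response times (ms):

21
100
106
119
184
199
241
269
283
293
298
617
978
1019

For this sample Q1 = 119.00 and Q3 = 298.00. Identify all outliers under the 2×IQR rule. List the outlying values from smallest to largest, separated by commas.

IQR = Q3 − Q1 = 298.00 − 119.00 = 179.00.
Lower fence = Q1 − 2·IQR = 119.00 − 358.00 = -239.00.
Upper fence = Q3 + 2·IQR = 298.00 + 358.00 = 656.00.
978 > 656.00 → outlier.
1019 > 656.00 → outlier.
All remaining values lie within [-239.00, 656.00].

978, 1019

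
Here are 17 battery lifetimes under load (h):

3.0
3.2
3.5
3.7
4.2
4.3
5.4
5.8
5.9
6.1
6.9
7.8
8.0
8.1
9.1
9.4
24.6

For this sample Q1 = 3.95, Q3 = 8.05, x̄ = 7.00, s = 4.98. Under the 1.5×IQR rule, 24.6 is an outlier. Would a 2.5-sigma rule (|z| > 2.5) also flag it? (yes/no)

yes

z = (24.6 − 7.00) / 4.98 = 3.53.
|z| = 3.53 > 2.5.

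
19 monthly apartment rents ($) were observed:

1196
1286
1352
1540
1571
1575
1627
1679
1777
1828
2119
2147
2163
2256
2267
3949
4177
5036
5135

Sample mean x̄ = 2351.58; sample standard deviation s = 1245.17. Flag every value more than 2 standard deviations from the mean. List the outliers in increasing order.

Cutoffs at x̄ ± 2s: 2351.58 ± 2·1245.17 = [-138.76, 4841.92].
5036: z = 2.16, |z| > 2 → outlier.
5135: z = 2.24, |z| > 2 → outlier.
Every other value lies within [-138.76, 4841.92].

5036, 5135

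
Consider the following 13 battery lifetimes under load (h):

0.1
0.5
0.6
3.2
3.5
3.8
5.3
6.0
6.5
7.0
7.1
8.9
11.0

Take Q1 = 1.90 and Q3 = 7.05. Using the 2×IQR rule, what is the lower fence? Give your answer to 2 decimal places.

IQR = Q3 − Q1 = 7.05 − 1.90 = 5.15.
Lower fence = Q1 − 2·IQR = 1.90 − 10.30 = -8.40.
Upper fence = Q3 + 2·IQR = 7.05 + 10.30 = 17.35.

-8.40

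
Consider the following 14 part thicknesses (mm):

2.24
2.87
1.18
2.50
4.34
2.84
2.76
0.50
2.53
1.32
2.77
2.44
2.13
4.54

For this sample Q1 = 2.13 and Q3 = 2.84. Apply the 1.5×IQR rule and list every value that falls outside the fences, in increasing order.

IQR = Q3 − Q1 = 2.84 − 2.13 = 0.71.
Lower fence = Q1 − 1.5·IQR = 2.13 − 1.065 = 1.065.
Upper fence = Q3 + 1.5·IQR = 2.84 + 1.065 = 3.905.
0.50 < 1.065 → outlier.
4.34 > 3.905 → outlier.
4.54 > 3.905 → outlier.
All remaining values lie within [1.065, 3.905].

0.50, 4.34, 4.54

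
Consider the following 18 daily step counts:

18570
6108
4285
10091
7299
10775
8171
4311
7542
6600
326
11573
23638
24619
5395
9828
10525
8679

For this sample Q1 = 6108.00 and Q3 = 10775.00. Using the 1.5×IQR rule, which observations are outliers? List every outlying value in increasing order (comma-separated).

IQR = Q3 − Q1 = 10775.00 − 6108.00 = 4667.00.
Lower fence = Q1 − 1.5·IQR = 6108.00 − 7000.50 = -892.50.
Upper fence = Q3 + 1.5·IQR = 10775.00 + 7000.50 = 17775.50.
18570 > 17775.50 → outlier.
23638 > 17775.50 → outlier.
24619 > 17775.50 → outlier.
All remaining values lie within [-892.50, 17775.50].

18570, 23638, 24619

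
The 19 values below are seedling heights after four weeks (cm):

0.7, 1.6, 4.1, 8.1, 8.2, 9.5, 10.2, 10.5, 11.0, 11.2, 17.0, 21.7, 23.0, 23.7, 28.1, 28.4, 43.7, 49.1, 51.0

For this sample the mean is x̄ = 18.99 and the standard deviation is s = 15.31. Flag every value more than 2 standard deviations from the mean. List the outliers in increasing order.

Cutoffs at x̄ ± 2s: 18.99 ± 2·15.31 = [-11.63, 49.61].
51.0: z = 2.09, |z| > 2 → outlier.
Every other value lies within [-11.63, 49.61].

51.0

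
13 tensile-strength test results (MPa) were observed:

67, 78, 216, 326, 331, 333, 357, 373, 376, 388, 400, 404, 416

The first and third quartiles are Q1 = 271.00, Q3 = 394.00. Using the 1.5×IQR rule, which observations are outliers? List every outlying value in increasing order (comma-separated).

67, 78

IQR = Q3 − Q1 = 394.00 − 271.00 = 123.00.
Lower fence = Q1 − 1.5·IQR = 271.00 − 184.50 = 86.50.
Upper fence = Q3 + 1.5·IQR = 394.00 + 184.50 = 578.50.
67 < 86.50 → outlier.
78 < 86.50 → outlier.
All remaining values lie within [86.50, 578.50].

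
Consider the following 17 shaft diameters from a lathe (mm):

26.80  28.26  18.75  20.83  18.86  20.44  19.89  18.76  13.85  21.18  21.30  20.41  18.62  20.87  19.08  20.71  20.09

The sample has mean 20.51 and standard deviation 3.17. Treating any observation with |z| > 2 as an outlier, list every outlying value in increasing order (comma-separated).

13.85, 28.26

Cutoffs at x̄ ± 2s: 20.51 ± 2·3.17 = [14.17, 26.85].
13.85: z = -2.10, |z| > 2 → outlier.
28.26: z = 2.44, |z| > 2 → outlier.
Every other value lies within [14.17, 26.85].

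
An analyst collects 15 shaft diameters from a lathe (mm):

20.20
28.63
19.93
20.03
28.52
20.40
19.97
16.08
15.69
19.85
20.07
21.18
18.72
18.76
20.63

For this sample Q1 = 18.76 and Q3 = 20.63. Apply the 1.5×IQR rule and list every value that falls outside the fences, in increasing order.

15.69, 28.52, 28.63

IQR = Q3 − Q1 = 20.63 − 18.76 = 1.87.
Lower fence = Q1 − 1.5·IQR = 18.76 − 2.805 = 15.955.
Upper fence = Q3 + 1.5·IQR = 20.63 + 2.805 = 23.435.
15.69 < 15.955 → outlier.
28.52 > 23.435 → outlier.
28.63 > 23.435 → outlier.
All remaining values lie within [15.955, 23.435].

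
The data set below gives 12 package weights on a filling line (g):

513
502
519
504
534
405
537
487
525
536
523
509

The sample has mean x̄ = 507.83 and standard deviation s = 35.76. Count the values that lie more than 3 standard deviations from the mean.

Cutoffs: x̄ ± 3s = [400.55, 615.11].
Every value lies within the cutoffs.

0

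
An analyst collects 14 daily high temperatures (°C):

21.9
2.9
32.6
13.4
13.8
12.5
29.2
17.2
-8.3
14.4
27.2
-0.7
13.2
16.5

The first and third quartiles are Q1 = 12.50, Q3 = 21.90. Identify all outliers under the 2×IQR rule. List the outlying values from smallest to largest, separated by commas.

IQR = Q3 − Q1 = 21.90 − 12.50 = 9.40.
Lower fence = Q1 − 2·IQR = 12.50 − 18.80 = -6.30.
Upper fence = Q3 + 2·IQR = 21.90 + 18.80 = 40.70.
-8.3 < -6.30 → outlier.
All remaining values lie within [-6.30, 40.70].

-8.3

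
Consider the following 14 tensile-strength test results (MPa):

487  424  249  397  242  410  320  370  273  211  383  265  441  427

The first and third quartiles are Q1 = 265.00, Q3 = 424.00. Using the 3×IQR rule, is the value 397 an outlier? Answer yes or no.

no

IQR = Q3 − Q1 = 424.00 − 265.00 = 159.00.
Lower fence = Q1 − 3·IQR = 265.00 − 477.00 = -212.00.
Upper fence = Q3 + 3·IQR = 424.00 + 477.00 = 901.00.
397 lies within [-212.00, 901.00].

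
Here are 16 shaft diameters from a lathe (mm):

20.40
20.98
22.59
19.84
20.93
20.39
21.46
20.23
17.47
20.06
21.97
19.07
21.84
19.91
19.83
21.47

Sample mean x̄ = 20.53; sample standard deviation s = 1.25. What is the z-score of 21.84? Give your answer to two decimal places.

1.05

z = (21.84 − 20.53) / 1.25 = 1.05.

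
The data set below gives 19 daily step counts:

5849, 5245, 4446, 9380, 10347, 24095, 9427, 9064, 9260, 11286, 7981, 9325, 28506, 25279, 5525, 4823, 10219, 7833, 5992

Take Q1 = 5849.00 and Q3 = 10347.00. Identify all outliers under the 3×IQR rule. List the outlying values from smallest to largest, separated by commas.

IQR = Q3 − Q1 = 10347.00 − 5849.00 = 4498.00.
Lower fence = Q1 − 3·IQR = 5849.00 − 13494.00 = -7645.00.
Upper fence = Q3 + 3·IQR = 10347.00 + 13494.00 = 23841.00.
24095 > 23841.00 → outlier.
25279 > 23841.00 → outlier.
28506 > 23841.00 → outlier.
All remaining values lie within [-7645.00, 23841.00].

24095, 25279, 28506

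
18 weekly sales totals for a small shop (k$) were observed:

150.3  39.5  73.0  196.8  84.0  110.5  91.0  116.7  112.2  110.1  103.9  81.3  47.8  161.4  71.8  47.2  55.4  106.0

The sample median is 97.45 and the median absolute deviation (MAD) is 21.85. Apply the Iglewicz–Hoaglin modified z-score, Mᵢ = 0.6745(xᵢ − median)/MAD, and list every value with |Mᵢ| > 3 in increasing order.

|Mᵢ| > 3 ⇔ |xᵢ − 97.45| > 3·21.85/0.6745 = 97.18.
So outliers lie outside [0.27, 194.63].
196.8: M = 3.07 → outlier.

196.8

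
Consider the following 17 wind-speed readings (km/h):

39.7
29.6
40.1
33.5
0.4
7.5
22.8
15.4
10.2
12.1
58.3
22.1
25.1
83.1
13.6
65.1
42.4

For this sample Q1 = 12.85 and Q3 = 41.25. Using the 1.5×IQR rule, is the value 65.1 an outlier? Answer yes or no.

IQR = Q3 − Q1 = 41.25 − 12.85 = 28.40.
Lower fence = Q1 − 1.5·IQR = 12.85 − 42.60 = -29.75.
Upper fence = Q3 + 1.5·IQR = 41.25 + 42.60 = 83.85.
65.1 lies within [-29.75, 83.85].

no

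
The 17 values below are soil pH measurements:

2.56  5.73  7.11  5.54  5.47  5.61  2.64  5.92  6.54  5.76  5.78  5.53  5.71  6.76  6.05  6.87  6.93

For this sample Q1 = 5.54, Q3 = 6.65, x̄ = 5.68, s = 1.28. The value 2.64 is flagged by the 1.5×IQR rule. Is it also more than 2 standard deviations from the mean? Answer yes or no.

z = (2.64 − 5.68) / 1.28 = -2.37.
|z| = 2.37 > 2.

yes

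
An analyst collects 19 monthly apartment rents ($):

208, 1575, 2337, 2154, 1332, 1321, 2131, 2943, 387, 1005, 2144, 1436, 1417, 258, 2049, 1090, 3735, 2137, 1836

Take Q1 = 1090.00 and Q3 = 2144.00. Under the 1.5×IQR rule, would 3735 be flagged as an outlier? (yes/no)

IQR = Q3 − Q1 = 2144.00 − 1090.00 = 1054.00.
Lower fence = Q1 − 1.5·IQR = 1090.00 − 1581.00 = -491.00.
Upper fence = Q3 + 1.5·IQR = 2144.00 + 1581.00 = 3725.00.
3735 lies above the upper fence.

yes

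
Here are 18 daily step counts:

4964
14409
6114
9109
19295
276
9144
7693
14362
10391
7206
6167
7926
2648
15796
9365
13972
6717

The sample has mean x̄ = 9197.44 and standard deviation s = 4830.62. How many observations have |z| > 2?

Cutoffs: x̄ ± 2s = [-463.80, 18858.68].
Outside the cutoffs: 19295.

1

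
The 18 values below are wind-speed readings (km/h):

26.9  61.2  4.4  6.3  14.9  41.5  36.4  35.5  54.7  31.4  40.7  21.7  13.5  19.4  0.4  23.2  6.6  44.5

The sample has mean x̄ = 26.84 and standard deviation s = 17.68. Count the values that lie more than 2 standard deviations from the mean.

0

Cutoffs: x̄ ± 2s = [-8.52, 62.20].
Every value lies within the cutoffs.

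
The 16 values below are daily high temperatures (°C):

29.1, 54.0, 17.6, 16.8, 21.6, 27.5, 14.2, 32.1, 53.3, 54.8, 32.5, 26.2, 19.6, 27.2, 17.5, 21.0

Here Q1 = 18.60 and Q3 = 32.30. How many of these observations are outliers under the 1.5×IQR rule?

IQR = 13.70; fences at 18.60 − 20.55 = -1.95 and 32.30 + 20.55 = 52.85.
Outside the cutoffs: 53.3, 54.0, 54.8.

3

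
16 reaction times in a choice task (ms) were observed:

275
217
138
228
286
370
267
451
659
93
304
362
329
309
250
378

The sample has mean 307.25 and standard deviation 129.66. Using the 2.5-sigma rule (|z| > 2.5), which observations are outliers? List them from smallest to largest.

Cutoffs at x̄ ± 2.5s: 307.25 ± 2.5·129.66 = [-16.90, 631.40].
659: z = 2.71, |z| > 2.5 → outlier.
Every other value lies within [-16.90, 631.40].

659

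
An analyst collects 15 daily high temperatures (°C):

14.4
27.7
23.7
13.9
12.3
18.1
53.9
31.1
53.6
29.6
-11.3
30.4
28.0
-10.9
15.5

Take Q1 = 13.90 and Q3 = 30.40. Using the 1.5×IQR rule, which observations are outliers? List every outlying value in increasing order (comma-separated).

-11.3, -10.9

IQR = Q3 − Q1 = 30.40 − 13.90 = 16.50.
Lower fence = Q1 − 1.5·IQR = 13.90 − 24.75 = -10.85.
Upper fence = Q3 + 1.5·IQR = 30.40 + 24.75 = 55.15.
-11.3 < -10.85 → outlier.
-10.9 < -10.85 → outlier.
All remaining values lie within [-10.85, 55.15].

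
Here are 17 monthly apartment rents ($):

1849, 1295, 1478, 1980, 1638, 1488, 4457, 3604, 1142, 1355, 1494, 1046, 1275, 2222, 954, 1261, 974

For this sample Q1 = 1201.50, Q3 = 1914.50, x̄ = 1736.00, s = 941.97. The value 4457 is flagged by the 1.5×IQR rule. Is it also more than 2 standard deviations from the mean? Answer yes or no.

z = (4457 − 1736.00) / 941.97 = 2.89.
|z| = 2.89 > 2.

yes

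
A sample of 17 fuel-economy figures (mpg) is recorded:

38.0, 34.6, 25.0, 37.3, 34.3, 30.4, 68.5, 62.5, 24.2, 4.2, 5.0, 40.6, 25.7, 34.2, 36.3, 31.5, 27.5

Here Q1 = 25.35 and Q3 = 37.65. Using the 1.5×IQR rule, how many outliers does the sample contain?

4

IQR = 12.30; fences at 25.35 − 18.45 = 6.90 and 37.65 + 18.45 = 56.10.
Outside the cutoffs: 4.2, 5.0, 62.5, 68.5.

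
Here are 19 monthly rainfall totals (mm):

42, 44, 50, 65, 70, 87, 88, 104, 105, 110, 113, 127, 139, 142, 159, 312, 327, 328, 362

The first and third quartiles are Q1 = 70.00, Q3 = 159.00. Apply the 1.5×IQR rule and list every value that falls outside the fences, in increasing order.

312, 327, 328, 362

IQR = Q3 − Q1 = 159.00 − 70.00 = 89.00.
Lower fence = Q1 − 1.5·IQR = 70.00 − 133.50 = -63.50.
Upper fence = Q3 + 1.5·IQR = 159.00 + 133.50 = 292.50.
312 > 292.50 → outlier.
327 > 292.50 → outlier.
328 > 292.50 → outlier.
362 > 292.50 → outlier.
All remaining values lie within [-63.50, 292.50].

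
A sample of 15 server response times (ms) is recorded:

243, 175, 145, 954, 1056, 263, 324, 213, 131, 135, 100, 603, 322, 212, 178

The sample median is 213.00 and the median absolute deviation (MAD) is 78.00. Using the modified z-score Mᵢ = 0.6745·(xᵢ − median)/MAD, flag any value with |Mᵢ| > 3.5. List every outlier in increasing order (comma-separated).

|Mᵢ| > 3.5 ⇔ |xᵢ − 213.00| > 3.5·78.00/0.6745 = 404.74.
So outliers lie outside [-191.74, 617.74].
954: M = 6.41 → outlier.
1056: M = 7.29 → outlier.

954, 1056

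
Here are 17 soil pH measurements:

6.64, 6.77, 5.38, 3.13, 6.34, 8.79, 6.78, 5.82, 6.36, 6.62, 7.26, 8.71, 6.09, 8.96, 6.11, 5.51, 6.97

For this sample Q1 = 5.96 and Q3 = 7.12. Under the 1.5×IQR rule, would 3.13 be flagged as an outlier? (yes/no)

yes

IQR = Q3 − Q1 = 7.12 − 5.96 = 1.16.
Lower fence = Q1 − 1.5·IQR = 5.96 − 1.74 = 4.22.
Upper fence = Q3 + 1.5·IQR = 7.12 + 1.74 = 8.86.
3.13 lies below the lower fence.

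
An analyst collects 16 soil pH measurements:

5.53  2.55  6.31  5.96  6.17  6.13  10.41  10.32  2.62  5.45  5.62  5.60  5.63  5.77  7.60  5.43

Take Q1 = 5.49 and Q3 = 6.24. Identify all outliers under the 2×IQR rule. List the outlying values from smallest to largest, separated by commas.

2.55, 2.62, 10.32, 10.41

IQR = Q3 − Q1 = 6.24 − 5.49 = 0.75.
Lower fence = Q1 − 2·IQR = 5.49 − 1.50 = 3.99.
Upper fence = Q3 + 2·IQR = 6.24 + 1.50 = 7.74.
2.55 < 3.99 → outlier.
2.62 < 3.99 → outlier.
10.32 > 7.74 → outlier.
10.41 > 7.74 → outlier.
All remaining values lie within [3.99, 7.74].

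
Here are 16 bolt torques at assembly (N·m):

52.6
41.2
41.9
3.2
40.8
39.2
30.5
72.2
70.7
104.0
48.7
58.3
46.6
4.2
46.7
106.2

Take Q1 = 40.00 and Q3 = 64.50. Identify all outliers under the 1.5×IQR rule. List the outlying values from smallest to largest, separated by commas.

IQR = Q3 − Q1 = 64.50 − 40.00 = 24.50.
Lower fence = Q1 − 1.5·IQR = 40.00 − 36.75 = 3.25.
Upper fence = Q3 + 1.5·IQR = 64.50 + 36.75 = 101.25.
3.2 < 3.25 → outlier.
104.0 > 101.25 → outlier.
106.2 > 101.25 → outlier.
All remaining values lie within [3.25, 101.25].

3.2, 104.0, 106.2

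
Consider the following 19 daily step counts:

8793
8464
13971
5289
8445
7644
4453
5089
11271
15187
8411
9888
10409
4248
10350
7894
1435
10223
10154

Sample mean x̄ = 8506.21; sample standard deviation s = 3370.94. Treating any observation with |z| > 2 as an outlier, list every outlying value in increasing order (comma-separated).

1435

Cutoffs at x̄ ± 2s: 8506.21 ± 2·3370.94 = [1764.33, 15248.09].
1435: z = -2.10, |z| > 2 → outlier.
Every other value lies within [1764.33, 15248.09].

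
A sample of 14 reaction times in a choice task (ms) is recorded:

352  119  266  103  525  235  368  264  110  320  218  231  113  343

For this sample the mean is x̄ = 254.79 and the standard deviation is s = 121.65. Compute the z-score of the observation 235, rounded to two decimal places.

-0.16

z = (235 − 254.79) / 121.65 = -0.16.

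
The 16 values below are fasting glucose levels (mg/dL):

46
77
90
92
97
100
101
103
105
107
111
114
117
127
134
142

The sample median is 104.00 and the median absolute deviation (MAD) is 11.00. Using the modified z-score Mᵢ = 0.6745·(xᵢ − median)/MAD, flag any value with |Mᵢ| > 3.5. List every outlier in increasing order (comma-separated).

|Mᵢ| > 3.5 ⇔ |xᵢ − 104.00| > 3.5·11.00/0.6745 = 57.08.
So outliers lie outside [46.92, 161.08].
46: M = -3.56 → outlier.

46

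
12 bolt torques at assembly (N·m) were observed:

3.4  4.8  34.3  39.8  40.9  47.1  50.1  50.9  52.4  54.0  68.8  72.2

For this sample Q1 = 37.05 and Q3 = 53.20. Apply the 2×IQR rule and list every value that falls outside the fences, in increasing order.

3.4

IQR = Q3 − Q1 = 53.20 − 37.05 = 16.15.
Lower fence = Q1 − 2·IQR = 37.05 − 32.30 = 4.75.
Upper fence = Q3 + 2·IQR = 53.20 + 32.30 = 85.50.
3.4 < 4.75 → outlier.
All remaining values lie within [4.75, 85.50].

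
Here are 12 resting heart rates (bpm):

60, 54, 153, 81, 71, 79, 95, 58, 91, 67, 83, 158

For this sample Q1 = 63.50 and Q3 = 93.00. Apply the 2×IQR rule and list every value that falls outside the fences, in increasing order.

IQR = Q3 − Q1 = 93.00 − 63.50 = 29.50.
Lower fence = Q1 − 2·IQR = 63.50 − 59.00 = 4.50.
Upper fence = Q3 + 2·IQR = 93.00 + 59.00 = 152.00.
153 > 152.00 → outlier.
158 > 152.00 → outlier.
All remaining values lie within [4.50, 152.00].

153, 158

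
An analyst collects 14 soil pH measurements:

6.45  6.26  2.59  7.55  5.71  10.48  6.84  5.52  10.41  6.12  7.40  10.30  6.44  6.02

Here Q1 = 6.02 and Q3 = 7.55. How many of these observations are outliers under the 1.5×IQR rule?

IQR = 1.53; fences at 6.02 − 2.295 = 3.725 and 7.55 + 2.295 = 9.845.
Outside the cutoffs: 2.59, 10.30, 10.41, 10.48.

4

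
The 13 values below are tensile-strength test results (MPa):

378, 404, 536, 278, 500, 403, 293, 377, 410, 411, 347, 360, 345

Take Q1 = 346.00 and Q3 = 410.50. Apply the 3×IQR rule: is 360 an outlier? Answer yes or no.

no

IQR = Q3 − Q1 = 410.50 − 346.00 = 64.50.
Lower fence = Q1 − 3·IQR = 346.00 − 193.50 = 152.50.
Upper fence = Q3 + 3·IQR = 410.50 + 193.50 = 604.00.
360 lies within [152.50, 604.00].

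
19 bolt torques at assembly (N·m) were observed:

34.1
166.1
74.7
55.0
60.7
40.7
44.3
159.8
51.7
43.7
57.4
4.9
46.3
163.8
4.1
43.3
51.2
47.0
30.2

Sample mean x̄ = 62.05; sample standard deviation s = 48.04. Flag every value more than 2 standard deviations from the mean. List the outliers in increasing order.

159.8, 163.8, 166.1

Cutoffs at x̄ ± 2s: 62.05 ± 2·48.04 = [-34.03, 158.13].
159.8: z = 2.03, |z| > 2 → outlier.
163.8: z = 2.12, |z| > 2 → outlier.
166.1: z = 2.17, |z| > 2 → outlier.
Every other value lies within [-34.03, 158.13].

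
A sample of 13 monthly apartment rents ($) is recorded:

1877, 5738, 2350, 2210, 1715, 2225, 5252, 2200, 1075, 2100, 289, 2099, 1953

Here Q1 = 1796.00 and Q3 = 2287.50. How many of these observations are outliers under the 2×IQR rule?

IQR = 491.50; fences at 1796.00 − 983.00 = 813.00 and 2287.50 + 983.00 = 3270.50.
Outside the cutoffs: 289, 5252, 5738.

3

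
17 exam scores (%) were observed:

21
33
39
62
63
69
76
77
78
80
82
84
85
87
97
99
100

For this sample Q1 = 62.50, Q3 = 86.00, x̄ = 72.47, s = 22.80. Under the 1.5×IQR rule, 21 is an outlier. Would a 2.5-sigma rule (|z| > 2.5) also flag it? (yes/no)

z = (21 − 72.47) / 22.80 = -2.26.
|z| = 2.26 ≤ 2.5.

no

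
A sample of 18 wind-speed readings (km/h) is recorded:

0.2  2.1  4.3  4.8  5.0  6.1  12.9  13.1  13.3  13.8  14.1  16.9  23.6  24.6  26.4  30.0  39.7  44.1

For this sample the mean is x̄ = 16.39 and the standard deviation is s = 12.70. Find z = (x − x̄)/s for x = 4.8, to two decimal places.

z = (4.8 − 16.39) / 12.70 = -0.91.

-0.91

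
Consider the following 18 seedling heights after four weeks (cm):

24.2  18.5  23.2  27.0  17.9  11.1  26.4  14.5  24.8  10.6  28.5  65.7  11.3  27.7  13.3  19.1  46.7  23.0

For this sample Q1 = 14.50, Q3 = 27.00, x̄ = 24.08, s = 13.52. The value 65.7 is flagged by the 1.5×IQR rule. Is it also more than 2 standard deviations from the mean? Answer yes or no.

yes

z = (65.7 − 24.08) / 13.52 = 3.08.
|z| = 3.08 > 2.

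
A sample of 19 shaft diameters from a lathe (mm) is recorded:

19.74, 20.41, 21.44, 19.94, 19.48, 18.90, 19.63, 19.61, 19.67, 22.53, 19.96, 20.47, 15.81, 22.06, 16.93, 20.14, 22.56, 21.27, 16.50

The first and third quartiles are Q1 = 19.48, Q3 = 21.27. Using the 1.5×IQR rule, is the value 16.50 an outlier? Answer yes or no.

yes

IQR = Q3 − Q1 = 21.27 − 19.48 = 1.79.
Lower fence = Q1 − 1.5·IQR = 19.48 − 2.685 = 16.795.
Upper fence = Q3 + 1.5·IQR = 21.27 + 2.685 = 23.955.
16.50 lies below the lower fence.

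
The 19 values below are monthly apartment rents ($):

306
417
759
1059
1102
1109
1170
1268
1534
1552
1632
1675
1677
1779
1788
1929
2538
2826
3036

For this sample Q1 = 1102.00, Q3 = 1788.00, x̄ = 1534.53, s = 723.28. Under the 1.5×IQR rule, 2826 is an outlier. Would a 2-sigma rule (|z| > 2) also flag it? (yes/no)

z = (2826 − 1534.53) / 723.28 = 1.79.
|z| = 1.79 ≤ 2.

no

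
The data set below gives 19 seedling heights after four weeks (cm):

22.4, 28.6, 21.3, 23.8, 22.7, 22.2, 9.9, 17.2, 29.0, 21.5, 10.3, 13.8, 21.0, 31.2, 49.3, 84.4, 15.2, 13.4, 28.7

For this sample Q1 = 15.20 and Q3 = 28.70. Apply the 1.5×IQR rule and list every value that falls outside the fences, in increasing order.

IQR = Q3 − Q1 = 28.70 − 15.20 = 13.50.
Lower fence = Q1 − 1.5·IQR = 15.20 − 20.25 = -5.05.
Upper fence = Q3 + 1.5·IQR = 28.70 + 20.25 = 48.95.
49.3 > 48.95 → outlier.
84.4 > 48.95 → outlier.
All remaining values lie within [-5.05, 48.95].

49.3, 84.4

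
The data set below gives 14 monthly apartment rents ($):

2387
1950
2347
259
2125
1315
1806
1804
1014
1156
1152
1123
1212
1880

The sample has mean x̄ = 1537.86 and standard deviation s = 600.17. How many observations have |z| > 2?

1

Cutoffs: x̄ ± 2s = [337.52, 2738.20].
Outside the cutoffs: 259.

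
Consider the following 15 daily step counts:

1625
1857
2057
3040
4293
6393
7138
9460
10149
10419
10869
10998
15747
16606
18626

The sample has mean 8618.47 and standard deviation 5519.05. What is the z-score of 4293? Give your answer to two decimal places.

z = (4293 − 8618.47) / 5519.05 = -0.78.

-0.78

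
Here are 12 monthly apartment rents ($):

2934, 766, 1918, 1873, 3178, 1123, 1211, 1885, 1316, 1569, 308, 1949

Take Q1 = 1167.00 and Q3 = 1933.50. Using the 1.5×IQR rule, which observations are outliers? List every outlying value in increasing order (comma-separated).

3178

IQR = Q3 − Q1 = 1933.50 − 1167.00 = 766.50.
Lower fence = Q1 − 1.5·IQR = 1167.00 − 1149.75 = 17.25.
Upper fence = Q3 + 1.5·IQR = 1933.50 + 1149.75 = 3083.25.
3178 > 3083.25 → outlier.
All remaining values lie within [17.25, 3083.25].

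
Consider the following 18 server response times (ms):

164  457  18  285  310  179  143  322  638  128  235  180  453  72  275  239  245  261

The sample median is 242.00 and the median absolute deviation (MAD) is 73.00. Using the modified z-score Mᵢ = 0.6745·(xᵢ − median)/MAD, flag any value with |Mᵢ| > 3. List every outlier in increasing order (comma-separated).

638

|Mᵢ| > 3 ⇔ |xᵢ − 242.00| > 3·73.00/0.6745 = 324.68.
So outliers lie outside [-82.68, 566.68].
638: M = 3.66 → outlier.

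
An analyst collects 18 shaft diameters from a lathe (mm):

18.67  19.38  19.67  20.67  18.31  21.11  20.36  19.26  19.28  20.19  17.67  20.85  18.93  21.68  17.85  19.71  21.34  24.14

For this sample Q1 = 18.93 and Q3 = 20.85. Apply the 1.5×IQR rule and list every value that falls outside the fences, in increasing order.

24.14

IQR = Q3 − Q1 = 20.85 − 18.93 = 1.92.
Lower fence = Q1 − 1.5·IQR = 18.93 − 2.88 = 16.05.
Upper fence = Q3 + 1.5·IQR = 20.85 + 2.88 = 23.73.
24.14 > 23.73 → outlier.
All remaining values lie within [16.05, 23.73].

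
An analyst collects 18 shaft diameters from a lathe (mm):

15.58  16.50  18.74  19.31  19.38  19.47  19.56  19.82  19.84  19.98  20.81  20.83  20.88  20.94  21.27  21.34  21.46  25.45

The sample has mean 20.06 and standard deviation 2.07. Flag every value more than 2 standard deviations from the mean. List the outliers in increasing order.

15.58, 25.45

Cutoffs at x̄ ± 2s: 20.06 ± 2·2.07 = [15.92, 24.20].
15.58: z = -2.16, |z| > 2 → outlier.
25.45: z = 2.60, |z| > 2 → outlier.
Every other value lies within [15.92, 24.20].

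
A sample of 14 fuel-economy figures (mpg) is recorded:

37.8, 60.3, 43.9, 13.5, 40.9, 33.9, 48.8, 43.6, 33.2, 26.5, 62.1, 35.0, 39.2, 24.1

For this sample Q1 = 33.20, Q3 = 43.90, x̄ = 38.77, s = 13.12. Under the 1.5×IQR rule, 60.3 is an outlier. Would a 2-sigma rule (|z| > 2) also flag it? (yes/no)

no

z = (60.3 − 38.77) / 13.12 = 1.64.
|z| = 1.64 ≤ 2.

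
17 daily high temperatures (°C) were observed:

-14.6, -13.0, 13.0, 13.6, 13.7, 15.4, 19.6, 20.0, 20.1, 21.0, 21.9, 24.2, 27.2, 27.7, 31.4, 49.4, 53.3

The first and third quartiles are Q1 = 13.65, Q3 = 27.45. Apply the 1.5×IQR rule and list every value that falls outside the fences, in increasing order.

IQR = Q3 − Q1 = 27.45 − 13.65 = 13.80.
Lower fence = Q1 − 1.5·IQR = 13.65 − 20.70 = -7.05.
Upper fence = Q3 + 1.5·IQR = 27.45 + 20.70 = 48.15.
-14.6 < -7.05 → outlier.
-13.0 < -7.05 → outlier.
49.4 > 48.15 → outlier.
53.3 > 48.15 → outlier.
All remaining values lie within [-7.05, 48.15].

-14.6, -13.0, 49.4, 53.3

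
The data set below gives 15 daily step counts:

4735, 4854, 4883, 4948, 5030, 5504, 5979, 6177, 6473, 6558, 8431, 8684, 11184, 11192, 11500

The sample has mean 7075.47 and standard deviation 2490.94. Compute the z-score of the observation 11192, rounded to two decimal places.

1.65

z = (11192 − 7075.47) / 2490.94 = 1.65.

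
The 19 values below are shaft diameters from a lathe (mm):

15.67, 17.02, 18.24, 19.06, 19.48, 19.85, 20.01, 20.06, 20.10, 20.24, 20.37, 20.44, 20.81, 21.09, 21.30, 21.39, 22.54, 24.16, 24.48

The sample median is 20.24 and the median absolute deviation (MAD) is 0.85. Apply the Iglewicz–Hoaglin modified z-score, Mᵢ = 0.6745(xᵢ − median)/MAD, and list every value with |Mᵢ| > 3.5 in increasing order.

15.67

|Mᵢ| > 3.5 ⇔ |xᵢ − 20.24| > 3.5·0.85/0.6745 = 4.41.
So outliers lie outside [15.83, 24.65].
15.67: M = -3.63 → outlier.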